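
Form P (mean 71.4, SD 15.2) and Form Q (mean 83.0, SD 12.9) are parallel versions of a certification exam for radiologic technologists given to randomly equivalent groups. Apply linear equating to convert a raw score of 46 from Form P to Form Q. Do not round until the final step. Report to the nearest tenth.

Linear equating: y = (SD_Y/SD_X)(x − M_X) + M_Y
y = (12.9/15.2)(46 − 71.4) + 83.0
y = 0.848684 × -25.4 + 83.0 = -21.5566 + 83.0 = 61.4

61.4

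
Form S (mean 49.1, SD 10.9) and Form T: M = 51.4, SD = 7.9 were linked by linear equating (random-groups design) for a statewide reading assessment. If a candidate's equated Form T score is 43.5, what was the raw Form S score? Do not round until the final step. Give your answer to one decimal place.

Invert y = (SD_Y/SD_X)(x − M_X) + M_Y:
x = (SD_X/SD_Y)(y − M_Y) + M_X = (10.9/7.9)(43.5 − 51.4) + 49.1
x = 1.379747 × -7.900 + 49.1 = 38.2

38.2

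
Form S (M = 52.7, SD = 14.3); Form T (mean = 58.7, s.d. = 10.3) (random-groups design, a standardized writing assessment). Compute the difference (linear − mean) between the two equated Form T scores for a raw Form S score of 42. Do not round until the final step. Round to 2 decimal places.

2.99

Mean-equated: 42 + (58.7 − 52.7) = 48.00
Linear-equated: (10.3/14.3)(42 − 52.7) + 58.7 = 50.993
Difference = 50.993 − 48.00 = 2.99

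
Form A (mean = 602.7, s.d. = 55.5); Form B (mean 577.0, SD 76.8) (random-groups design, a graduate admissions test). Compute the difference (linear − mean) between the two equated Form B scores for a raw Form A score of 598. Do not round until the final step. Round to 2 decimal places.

Mean-equated: 598 + (577.0 − 602.7) = 572.30
Linear-equated: (76.8/55.5)(598 − 602.7) + 577.0 = 570.496
Difference = 570.496 − 572.30 = -1.80

-1.80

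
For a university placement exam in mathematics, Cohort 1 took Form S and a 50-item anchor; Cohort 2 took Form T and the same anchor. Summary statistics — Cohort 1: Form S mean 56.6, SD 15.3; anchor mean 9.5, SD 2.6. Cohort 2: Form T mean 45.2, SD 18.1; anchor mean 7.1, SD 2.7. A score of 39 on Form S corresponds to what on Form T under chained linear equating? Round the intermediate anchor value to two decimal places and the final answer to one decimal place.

Form S → anchor (Cohort 1): v = (2.6/15.3)(39 − 56.6) + 9.5 = 6.51
anchor → Form T (Cohort 2): y = (18.1/2.7)(6.51 − 7.1) + 45.2 = 41.2

41.2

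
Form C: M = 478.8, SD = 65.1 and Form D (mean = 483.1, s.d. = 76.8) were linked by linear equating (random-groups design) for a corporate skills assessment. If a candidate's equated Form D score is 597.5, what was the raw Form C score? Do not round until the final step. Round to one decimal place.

Invert y = (SD_Y/SD_X)(x − M_X) + M_Y:
x = (SD_X/SD_Y)(y − M_Y) + M_X = (65.1/76.8)(597.5 − 483.1) + 478.8
x = 0.847656 × 114.400 + 478.8 = 575.8

575.8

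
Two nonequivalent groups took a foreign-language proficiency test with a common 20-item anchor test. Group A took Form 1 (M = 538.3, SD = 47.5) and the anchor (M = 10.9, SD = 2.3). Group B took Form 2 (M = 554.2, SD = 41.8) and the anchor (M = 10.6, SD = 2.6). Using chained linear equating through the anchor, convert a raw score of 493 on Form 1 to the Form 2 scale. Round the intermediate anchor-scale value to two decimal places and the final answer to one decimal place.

523.8

Form 1 → anchor (Group A): v = (2.3/47.5)(493 − 538.3) + 10.9 = 8.71
anchor → Form 2 (Group B): y = (41.8/2.6)(8.71 − 10.6) + 554.2 = 523.8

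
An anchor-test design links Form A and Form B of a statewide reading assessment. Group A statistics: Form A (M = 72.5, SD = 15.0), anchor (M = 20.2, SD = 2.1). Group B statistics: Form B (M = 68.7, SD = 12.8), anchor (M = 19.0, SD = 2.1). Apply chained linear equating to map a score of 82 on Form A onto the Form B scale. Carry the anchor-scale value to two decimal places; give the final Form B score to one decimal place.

84.1

Form A → anchor (Group A): v = (2.1/15.0)(82 − 72.5) + 20.2 = 21.53
anchor → Form B (Group B): y = (12.8/2.1)(21.53 − 19.0) + 68.7 = 84.1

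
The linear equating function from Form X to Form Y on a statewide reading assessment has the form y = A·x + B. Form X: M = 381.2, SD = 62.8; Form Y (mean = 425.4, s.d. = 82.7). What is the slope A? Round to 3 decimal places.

A = SD_Y / SD_X = 82.7 / 62.8 = 1.317

1.317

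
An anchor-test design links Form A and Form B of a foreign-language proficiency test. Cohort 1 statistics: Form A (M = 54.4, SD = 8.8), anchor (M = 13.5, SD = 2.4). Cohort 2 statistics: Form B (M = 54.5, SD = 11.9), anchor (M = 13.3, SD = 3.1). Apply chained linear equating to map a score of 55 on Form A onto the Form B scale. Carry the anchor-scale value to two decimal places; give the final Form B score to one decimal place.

Form A → anchor (Cohort 1): v = (2.4/8.8)(55 − 54.4) + 13.5 = 13.66
anchor → Form B (Cohort 2): y = (11.9/3.1)(13.66 − 13.3) + 54.5 = 55.9

55.9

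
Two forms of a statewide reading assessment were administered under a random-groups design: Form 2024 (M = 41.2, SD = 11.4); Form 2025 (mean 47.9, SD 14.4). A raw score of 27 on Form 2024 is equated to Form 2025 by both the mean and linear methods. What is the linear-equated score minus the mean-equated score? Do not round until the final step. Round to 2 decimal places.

Mean-equated: 27 + (47.9 − 41.2) = 33.70
Linear-equated: (14.4/11.4)(27 − 41.2) + 47.9 = 29.963
Difference = 29.963 − 33.70 = -3.74

-3.74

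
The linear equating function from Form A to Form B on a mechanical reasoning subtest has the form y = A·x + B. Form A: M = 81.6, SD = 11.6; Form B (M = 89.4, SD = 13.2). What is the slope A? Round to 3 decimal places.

A = SD_Y / SD_X = 13.2 / 11.6 = 1.138

1.138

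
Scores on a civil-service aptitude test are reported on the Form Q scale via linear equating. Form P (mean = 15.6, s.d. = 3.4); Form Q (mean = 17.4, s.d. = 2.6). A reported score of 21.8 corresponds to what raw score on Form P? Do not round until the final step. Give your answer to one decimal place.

Invert y = (SD_Y/SD_X)(x − M_X) + M_Y:
x = (SD_X/SD_Y)(y − M_Y) + M_X = (3.4/2.6)(21.8 − 17.4) + 15.6
x = 1.307692 × 4.400 + 15.6 = 21.4

21.4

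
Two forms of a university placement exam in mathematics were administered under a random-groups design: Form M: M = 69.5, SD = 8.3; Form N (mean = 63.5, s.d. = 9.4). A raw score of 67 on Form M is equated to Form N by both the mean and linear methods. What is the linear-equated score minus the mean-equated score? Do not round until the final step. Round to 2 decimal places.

Mean-equated: 67 + (63.5 − 69.5) = 61.00
Linear-equated: (9.4/8.3)(67 − 69.5) + 63.5 = 60.669
Difference = 60.669 − 61.00 = -0.33

-0.33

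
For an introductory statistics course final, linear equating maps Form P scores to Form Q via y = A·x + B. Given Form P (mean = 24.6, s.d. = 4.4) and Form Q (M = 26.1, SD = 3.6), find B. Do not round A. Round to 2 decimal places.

5.97

A = SD_Y / SD_X = 3.6 / 4.4 = 0.818182
B = M_Y − A·M_X = 26.1 − 0.818182 × 24.6 = 5.97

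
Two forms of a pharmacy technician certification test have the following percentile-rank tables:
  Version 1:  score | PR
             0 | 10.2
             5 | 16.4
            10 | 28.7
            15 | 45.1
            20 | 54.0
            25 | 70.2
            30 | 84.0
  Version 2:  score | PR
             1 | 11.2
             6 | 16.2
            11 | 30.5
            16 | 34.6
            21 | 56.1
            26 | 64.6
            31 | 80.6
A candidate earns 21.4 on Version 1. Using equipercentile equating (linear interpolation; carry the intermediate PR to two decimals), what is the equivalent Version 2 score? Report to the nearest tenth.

PR of 21.4 on Version 1: 54.0 + (21.4 − 20)/(25 − 20) × (70.2 − 54.0) = 58.54
On Version 2, PR 58.54 falls between score 21 (PR 56.1) and 26 (PR 64.6).
Interpolate: 21 + (58.54 − 56.1)/(64.6 − 56.1) × (26 − 21) = 22.4

22.4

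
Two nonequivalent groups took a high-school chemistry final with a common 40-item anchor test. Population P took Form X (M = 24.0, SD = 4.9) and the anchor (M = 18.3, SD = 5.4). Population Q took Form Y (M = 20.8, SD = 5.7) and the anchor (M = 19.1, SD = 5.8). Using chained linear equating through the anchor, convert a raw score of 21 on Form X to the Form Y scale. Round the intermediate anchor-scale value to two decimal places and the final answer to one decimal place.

16.8

Form X → anchor (Population P): v = (5.4/4.9)(21 − 24.0) + 18.3 = 14.99
anchor → Form Y (Population Q): y = (5.7/5.8)(14.99 − 19.1) + 20.8 = 16.8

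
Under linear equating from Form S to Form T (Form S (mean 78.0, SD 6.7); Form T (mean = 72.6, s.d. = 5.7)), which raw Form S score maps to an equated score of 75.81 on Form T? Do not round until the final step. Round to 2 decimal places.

Invert y = (SD_Y/SD_X)(x − M_X) + M_Y:
x = (SD_X/SD_Y)(y − M_Y) + M_X = (6.7/5.7)(75.81 − 72.6) + 78.0
x = 1.175439 × 3.210 + 78.0 = 81.77

81.77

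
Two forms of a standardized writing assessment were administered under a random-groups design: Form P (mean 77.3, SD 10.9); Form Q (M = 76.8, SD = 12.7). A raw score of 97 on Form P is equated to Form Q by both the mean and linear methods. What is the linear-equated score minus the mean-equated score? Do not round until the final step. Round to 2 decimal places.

Mean-equated: 97 + (76.8 − 77.3) = 96.50
Linear-equated: (12.7/10.9)(97 − 77.3) + 76.8 = 99.753
Difference = 99.753 − 96.50 = 3.25

3.25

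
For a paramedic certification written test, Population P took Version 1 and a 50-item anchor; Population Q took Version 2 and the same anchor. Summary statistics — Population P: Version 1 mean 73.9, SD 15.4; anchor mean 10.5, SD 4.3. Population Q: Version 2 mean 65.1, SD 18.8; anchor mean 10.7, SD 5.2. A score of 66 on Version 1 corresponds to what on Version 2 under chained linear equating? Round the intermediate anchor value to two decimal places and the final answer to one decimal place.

56.4

Version 1 → anchor (Population P): v = (4.3/15.4)(66 − 73.9) + 10.5 = 8.29
anchor → Version 2 (Population Q): y = (18.8/5.2)(8.29 − 10.7) + 65.1 = 56.4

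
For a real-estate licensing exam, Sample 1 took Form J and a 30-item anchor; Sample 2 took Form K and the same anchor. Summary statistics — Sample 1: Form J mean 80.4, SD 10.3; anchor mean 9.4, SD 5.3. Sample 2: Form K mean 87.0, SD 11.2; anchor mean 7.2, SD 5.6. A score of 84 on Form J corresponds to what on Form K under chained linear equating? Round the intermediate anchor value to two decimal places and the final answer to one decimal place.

Form J → anchor (Sample 1): v = (5.3/10.3)(84 − 80.4) + 9.4 = 11.25
anchor → Form K (Sample 2): y = (11.2/5.6)(11.25 − 7.2) + 87.0 = 95.1

95.1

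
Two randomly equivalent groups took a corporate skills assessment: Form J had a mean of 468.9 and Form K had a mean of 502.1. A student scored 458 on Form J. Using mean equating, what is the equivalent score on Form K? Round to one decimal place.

491.2

Mean equating: y = x + (M_Y − M_X) = 458 + (502.1 − 468.9) = 491.2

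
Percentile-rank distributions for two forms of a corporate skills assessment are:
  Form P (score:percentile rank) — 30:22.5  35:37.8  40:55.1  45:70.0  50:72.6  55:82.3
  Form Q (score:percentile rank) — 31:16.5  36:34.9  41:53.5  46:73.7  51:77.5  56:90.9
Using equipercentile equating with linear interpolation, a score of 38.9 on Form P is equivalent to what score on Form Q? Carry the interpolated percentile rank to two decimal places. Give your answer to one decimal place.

PR of 38.9 on Form P: 37.8 + (38.9 − 35)/(40 − 35) × (55.1 − 37.8) = 51.29
On Form Q, PR 51.29 falls between score 36 (PR 34.9) and 41 (PR 53.5).
Interpolate: 36 + (51.29 − 34.9)/(53.5 − 34.9) × (41 − 36) = 40.4

40.4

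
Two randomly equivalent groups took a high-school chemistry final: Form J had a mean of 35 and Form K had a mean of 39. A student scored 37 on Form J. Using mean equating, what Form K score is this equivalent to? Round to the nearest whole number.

Mean equating: y = x + (M_Y − M_X) = 37 + (39 − 35) = 41

41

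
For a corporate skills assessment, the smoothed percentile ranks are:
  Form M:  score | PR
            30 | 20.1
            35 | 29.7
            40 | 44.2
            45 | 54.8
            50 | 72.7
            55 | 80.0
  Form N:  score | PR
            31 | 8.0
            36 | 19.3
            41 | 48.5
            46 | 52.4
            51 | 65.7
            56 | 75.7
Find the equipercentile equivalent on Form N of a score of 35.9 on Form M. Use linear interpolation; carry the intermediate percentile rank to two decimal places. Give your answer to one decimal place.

PR of 35.9 on Form M: 29.7 + (35.9 − 35)/(40 − 35) × (44.2 − 29.7) = 32.31
On Form N, PR 32.31 falls between score 36 (PR 19.3) and 41 (PR 48.5).
Interpolate: 36 + (32.31 − 19.3)/(48.5 − 19.3) × (41 − 36) = 38.2

38.2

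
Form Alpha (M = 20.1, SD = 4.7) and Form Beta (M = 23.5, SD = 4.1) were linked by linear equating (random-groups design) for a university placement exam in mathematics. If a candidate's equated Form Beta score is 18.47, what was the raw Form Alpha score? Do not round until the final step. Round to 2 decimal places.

14.33

Invert y = (SD_Y/SD_X)(x − M_X) + M_Y:
x = (SD_X/SD_Y)(y − M_Y) + M_X = (4.7/4.1)(18.47 − 23.5) + 20.1
x = 1.146341 × -5.030 + 20.1 = 14.33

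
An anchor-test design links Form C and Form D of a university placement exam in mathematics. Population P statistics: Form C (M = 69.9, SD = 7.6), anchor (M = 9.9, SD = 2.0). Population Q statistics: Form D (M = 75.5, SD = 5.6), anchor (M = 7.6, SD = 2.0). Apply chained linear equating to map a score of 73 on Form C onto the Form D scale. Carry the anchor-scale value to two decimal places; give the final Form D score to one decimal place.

84.2

Form C → anchor (Population P): v = (2.0/7.6)(73 − 69.9) + 9.9 = 10.72
anchor → Form D (Population Q): y = (5.6/2.0)(10.72 − 7.6) + 75.5 = 84.2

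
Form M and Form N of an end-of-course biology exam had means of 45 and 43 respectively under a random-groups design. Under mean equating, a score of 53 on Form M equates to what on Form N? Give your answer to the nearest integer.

Mean equating: y = x + (M_Y − M_X) = 53 + (43 − 45) = 51

51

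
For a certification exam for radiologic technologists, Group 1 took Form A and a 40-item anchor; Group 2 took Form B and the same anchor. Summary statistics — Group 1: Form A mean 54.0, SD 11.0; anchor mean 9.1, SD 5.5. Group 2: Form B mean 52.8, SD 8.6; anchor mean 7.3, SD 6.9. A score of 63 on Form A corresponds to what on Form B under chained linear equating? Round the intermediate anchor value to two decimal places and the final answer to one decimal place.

Form A → anchor (Group 1): v = (5.5/11.0)(63 − 54.0) + 9.1 = 13.60
anchor → Form B (Group 2): y = (8.6/6.9)(13.60 − 7.3) + 52.8 = 60.7

60.7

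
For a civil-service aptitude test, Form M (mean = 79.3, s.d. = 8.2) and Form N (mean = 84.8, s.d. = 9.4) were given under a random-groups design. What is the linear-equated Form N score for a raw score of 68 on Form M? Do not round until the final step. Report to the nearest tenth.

71.8

Linear equating: y = (SD_Y/SD_X)(x − M_X) + M_Y
y = (9.4/8.2)(68 − 79.3) + 84.8
y = 1.146341 × -11.3 + 84.8 = -12.9537 + 84.8 = 71.8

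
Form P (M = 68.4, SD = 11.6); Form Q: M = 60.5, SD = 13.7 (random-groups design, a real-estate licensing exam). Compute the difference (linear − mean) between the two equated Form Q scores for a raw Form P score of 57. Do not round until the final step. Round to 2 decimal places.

Mean-equated: 57 + (60.5 − 68.4) = 49.10
Linear-equated: (13.7/11.6)(57 − 68.4) + 60.5 = 47.036
Difference = 47.036 − 49.10 = -2.06

-2.06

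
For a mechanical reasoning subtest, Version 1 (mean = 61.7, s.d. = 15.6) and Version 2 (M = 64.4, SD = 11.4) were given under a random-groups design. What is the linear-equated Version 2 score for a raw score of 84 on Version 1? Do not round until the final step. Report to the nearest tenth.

Linear equating: y = (SD_Y/SD_X)(x − M_X) + M_Y
y = (11.4/15.6)(84 − 61.7) + 64.4
y = 0.730769 × 22.3 + 64.4 = 16.2962 + 64.4 = 80.7

80.7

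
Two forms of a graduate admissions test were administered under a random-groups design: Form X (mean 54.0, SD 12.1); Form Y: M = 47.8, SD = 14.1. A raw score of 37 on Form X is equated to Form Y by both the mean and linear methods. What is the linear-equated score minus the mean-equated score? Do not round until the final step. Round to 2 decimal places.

-2.81

Mean-equated: 37 + (47.8 − 54.0) = 30.80
Linear-equated: (14.1/12.1)(37 − 54.0) + 47.8 = 27.990
Difference = 27.990 − 30.80 = -2.81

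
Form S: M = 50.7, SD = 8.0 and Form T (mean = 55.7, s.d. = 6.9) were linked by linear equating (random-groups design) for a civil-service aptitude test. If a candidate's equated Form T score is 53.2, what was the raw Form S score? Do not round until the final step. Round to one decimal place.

Invert y = (SD_Y/SD_X)(x − M_X) + M_Y:
x = (SD_X/SD_Y)(y − M_Y) + M_X = (8.0/6.9)(53.2 − 55.7) + 50.7
x = 1.159420 × -2.500 + 50.7 = 47.8

47.8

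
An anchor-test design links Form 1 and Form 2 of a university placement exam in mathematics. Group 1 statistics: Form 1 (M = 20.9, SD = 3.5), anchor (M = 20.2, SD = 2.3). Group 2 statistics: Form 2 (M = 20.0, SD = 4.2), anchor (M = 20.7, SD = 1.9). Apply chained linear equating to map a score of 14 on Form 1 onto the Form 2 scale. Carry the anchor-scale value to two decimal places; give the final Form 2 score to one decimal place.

Form 1 → anchor (Group 1): v = (2.3/3.5)(14 − 20.9) + 20.2 = 15.67
anchor → Form 2 (Group 2): y = (4.2/1.9)(15.67 − 20.7) + 20.0 = 8.9

8.9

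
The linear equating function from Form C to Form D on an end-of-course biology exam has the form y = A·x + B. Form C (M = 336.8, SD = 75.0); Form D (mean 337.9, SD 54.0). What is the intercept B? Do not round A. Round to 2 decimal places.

95.40

A = SD_Y / SD_X = 54.0 / 75.0 = 0.720000
B = M_Y − A·M_X = 337.9 − 0.720000 × 336.8 = 95.40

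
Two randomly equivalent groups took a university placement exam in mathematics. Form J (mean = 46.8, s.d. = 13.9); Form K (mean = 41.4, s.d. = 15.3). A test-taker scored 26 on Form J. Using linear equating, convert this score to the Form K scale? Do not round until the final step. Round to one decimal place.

Linear equating: y = (SD_Y/SD_X)(x − M_X) + M_Y
y = (15.3/13.9)(26 − 46.8) + 41.4
y = 1.100719 × -20.8 + 41.4 = -22.8950 + 41.4 = 18.5

18.5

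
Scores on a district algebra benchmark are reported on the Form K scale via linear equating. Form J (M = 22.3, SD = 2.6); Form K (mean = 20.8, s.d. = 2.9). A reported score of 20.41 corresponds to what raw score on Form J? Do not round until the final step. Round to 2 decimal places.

Invert y = (SD_Y/SD_X)(x − M_X) + M_Y:
x = (SD_X/SD_Y)(y − M_Y) + M_X = (2.6/2.9)(20.41 − 20.8) + 22.3
x = 0.896552 × -0.390 + 22.3 = 21.95

21.95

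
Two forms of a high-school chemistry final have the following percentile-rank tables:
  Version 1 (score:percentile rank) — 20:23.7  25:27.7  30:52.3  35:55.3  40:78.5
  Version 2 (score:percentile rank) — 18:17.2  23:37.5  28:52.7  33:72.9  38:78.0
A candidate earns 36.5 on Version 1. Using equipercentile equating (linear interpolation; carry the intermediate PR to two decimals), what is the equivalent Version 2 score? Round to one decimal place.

PR of 36.5 on Version 1: 55.3 + (36.5 − 35)/(40 − 35) × (78.5 − 55.3) = 62.26
On Version 2, PR 62.26 falls between score 28 (PR 52.7) and 33 (PR 72.9).
Interpolate: 28 + (62.26 − 52.7)/(72.9 − 52.7) × (33 − 28) = 30.4

30.4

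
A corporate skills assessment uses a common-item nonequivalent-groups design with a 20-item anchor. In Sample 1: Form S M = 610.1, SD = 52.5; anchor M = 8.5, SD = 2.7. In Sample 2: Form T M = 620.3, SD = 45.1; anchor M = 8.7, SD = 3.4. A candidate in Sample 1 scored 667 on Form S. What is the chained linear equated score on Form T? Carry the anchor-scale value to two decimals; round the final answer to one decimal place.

Form S → anchor (Sample 1): v = (2.7/52.5)(667 − 610.1) + 8.5 = 11.43
anchor → Form T (Sample 2): y = (45.1/3.4)(11.43 − 8.7) + 620.3 = 656.5

656.5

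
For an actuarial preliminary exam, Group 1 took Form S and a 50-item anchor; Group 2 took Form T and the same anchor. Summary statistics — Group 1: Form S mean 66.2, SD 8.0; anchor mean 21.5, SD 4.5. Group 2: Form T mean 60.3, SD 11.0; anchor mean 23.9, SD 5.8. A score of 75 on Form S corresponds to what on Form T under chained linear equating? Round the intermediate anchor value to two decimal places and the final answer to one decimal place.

65.1

Form S → anchor (Group 1): v = (4.5/8.0)(75 − 66.2) + 21.5 = 26.45
anchor → Form T (Group 2): y = (11.0/5.8)(26.45 − 23.9) + 60.3 = 65.1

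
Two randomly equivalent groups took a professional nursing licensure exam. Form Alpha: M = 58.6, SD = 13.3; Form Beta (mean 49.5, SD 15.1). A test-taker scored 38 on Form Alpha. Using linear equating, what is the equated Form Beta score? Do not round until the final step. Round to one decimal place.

26.1

Linear equating: y = (SD_Y/SD_X)(x − M_X) + M_Y
y = (15.1/13.3)(38 − 58.6) + 49.5
y = 1.135338 × -20.6 + 49.5 = -23.3880 + 49.5 = 26.1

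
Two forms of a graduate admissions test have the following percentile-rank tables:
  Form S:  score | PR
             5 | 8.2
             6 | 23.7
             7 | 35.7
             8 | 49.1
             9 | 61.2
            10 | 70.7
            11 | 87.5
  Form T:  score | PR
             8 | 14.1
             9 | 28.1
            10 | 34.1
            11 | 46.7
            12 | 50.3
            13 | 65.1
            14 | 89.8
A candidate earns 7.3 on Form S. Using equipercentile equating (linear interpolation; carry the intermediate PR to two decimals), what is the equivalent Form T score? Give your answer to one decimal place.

10.4

PR of 7.3 on Form S: 35.7 + (7.3 − 7)/(8 − 7) × (49.1 − 35.7) = 39.72
On Form T, PR 39.72 falls between score 10 (PR 34.1) and 11 (PR 46.7).
Interpolate: 10 + (39.72 − 34.1)/(46.7 − 34.1) × (11 − 10) = 10.4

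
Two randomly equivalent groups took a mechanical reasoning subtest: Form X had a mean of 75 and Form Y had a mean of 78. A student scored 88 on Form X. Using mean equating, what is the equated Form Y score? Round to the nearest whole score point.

Mean equating: y = x + (M_Y − M_X) = 88 + (78 − 75) = 91

91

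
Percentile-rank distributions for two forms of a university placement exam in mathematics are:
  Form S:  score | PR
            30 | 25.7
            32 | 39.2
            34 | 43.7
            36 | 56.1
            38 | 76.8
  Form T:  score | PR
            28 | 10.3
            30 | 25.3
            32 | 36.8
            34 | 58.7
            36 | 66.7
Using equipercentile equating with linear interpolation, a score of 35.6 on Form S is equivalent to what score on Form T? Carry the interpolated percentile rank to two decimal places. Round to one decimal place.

33.5

PR of 35.6 on Form S: 43.7 + (35.6 − 34)/(36 − 34) × (56.1 − 43.7) = 53.62
On Form T, PR 53.62 falls between score 32 (PR 36.8) and 34 (PR 58.7).
Interpolate: 32 + (53.62 − 36.8)/(58.7 − 36.8) × (34 − 32) = 33.5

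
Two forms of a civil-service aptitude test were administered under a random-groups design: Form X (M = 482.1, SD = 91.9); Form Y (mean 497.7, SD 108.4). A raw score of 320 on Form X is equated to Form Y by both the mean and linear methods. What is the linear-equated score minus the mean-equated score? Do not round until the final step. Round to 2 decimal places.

-29.10

Mean-equated: 320 + (497.7 − 482.1) = 335.60
Linear-equated: (108.4/91.9)(320 − 482.1) + 497.7 = 306.496
Difference = 306.496 − 335.60 = -29.10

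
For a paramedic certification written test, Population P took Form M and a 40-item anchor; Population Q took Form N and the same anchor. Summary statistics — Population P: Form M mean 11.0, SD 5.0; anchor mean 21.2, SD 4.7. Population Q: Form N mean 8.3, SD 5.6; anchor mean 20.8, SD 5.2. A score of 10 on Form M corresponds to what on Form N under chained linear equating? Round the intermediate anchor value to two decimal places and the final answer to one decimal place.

7.7

Form M → anchor (Population P): v = (4.7/5.0)(10 − 11.0) + 21.2 = 20.26
anchor → Form N (Population Q): y = (5.6/5.2)(20.26 − 20.8) + 8.3 = 7.7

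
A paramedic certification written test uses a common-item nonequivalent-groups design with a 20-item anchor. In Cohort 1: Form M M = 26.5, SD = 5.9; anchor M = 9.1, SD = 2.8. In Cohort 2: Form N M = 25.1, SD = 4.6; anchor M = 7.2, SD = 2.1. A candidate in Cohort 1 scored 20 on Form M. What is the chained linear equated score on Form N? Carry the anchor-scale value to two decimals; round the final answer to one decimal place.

Form M → anchor (Cohort 1): v = (2.8/5.9)(20 − 26.5) + 9.1 = 6.02
anchor → Form N (Cohort 2): y = (4.6/2.1)(6.02 − 7.2) + 25.1 = 22.5

22.5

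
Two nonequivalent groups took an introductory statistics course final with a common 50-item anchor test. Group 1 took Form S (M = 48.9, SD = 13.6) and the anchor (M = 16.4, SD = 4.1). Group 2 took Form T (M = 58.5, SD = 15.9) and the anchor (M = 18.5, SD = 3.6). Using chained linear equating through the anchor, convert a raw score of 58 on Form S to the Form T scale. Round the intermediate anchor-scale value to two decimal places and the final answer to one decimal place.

61.3

Form S → anchor (Group 1): v = (4.1/13.6)(58 − 48.9) + 16.4 = 19.14
anchor → Form T (Group 2): y = (15.9/3.6)(19.14 − 18.5) + 58.5 = 61.3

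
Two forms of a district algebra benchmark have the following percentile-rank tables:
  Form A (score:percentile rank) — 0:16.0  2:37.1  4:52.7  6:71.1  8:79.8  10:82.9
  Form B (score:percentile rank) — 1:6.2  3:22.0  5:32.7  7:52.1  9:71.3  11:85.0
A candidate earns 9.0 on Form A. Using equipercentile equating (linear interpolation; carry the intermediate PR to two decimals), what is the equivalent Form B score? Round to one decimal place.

10.5

PR of 9.0 on Form A: 79.8 + (9.0 − 8)/(10 − 8) × (82.9 − 79.8) = 81.35
On Form B, PR 81.35 falls between score 9 (PR 71.3) and 11 (PR 85.0).
Interpolate: 9 + (81.35 − 71.3)/(85.0 − 71.3) × (11 − 9) = 10.5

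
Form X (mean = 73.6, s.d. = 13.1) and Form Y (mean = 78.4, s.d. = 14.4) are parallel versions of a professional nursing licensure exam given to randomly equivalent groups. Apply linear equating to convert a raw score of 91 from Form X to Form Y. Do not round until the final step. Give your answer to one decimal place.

97.5

Linear equating: y = (SD_Y/SD_X)(x − M_X) + M_Y
y = (14.4/13.1)(91 − 73.6) + 78.4
y = 1.099237 × 17.4 + 78.4 = 19.1267 + 78.4 = 97.5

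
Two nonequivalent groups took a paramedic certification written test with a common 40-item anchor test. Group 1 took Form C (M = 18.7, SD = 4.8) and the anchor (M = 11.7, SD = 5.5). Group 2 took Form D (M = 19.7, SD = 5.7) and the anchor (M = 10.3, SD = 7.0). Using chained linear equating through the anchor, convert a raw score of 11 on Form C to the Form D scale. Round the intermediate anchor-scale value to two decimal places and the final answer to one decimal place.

13.7

Form C → anchor (Group 1): v = (5.5/4.8)(11 − 18.7) + 11.7 = 2.88
anchor → Form D (Group 2): y = (5.7/7.0)(2.88 − 10.3) + 19.7 = 13.7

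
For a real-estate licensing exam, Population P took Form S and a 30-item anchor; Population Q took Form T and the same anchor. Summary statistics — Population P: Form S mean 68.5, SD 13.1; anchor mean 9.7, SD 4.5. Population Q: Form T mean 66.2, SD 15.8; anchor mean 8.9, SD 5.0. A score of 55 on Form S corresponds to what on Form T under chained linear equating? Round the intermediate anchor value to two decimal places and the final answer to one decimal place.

Form S → anchor (Population P): v = (4.5/13.1)(55 − 68.5) + 9.7 = 5.06
anchor → Form T (Population Q): y = (15.8/5.0)(5.06 − 8.9) + 66.2 = 54.1

54.1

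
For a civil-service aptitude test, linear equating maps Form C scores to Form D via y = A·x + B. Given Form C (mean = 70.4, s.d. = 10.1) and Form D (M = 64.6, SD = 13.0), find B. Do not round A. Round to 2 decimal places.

-26.01

A = SD_Y / SD_X = 13.0 / 10.1 = 1.287129
B = M_Y − A·M_X = 64.6 − 1.287129 × 70.4 = -26.01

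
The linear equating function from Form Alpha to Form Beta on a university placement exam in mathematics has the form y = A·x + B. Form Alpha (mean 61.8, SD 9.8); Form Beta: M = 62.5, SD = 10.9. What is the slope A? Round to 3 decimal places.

1.112

A = SD_Y / SD_X = 10.9 / 9.8 = 1.112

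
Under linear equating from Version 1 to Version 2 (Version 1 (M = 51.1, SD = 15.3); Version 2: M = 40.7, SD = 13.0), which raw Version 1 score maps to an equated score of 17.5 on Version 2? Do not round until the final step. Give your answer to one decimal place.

23.8

Invert y = (SD_Y/SD_X)(x − M_X) + M_Y:
x = (SD_X/SD_Y)(y − M_Y) + M_X = (15.3/13.0)(17.5 − 40.7) + 51.1
x = 1.176923 × -23.200 + 51.1 = 23.8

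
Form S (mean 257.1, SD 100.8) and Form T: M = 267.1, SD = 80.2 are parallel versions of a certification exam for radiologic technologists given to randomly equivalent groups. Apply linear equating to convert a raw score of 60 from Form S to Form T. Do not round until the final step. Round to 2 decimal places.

Linear equating: y = (SD_Y/SD_X)(x − M_X) + M_Y
y = (80.2/100.8)(60 − 257.1) + 267.1
y = 0.795635 × -197.1 + 267.1 = -156.8196 + 267.1 = 110.28

110.28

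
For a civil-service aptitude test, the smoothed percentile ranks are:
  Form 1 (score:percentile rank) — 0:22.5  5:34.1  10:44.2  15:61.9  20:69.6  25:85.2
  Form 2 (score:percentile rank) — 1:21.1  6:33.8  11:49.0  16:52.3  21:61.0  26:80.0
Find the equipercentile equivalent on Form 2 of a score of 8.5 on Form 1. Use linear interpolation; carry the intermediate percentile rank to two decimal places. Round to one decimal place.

8.4

PR of 8.5 on Form 1: 34.1 + (8.5 − 5)/(10 − 5) × (44.2 − 34.1) = 41.17
On Form 2, PR 41.17 falls between score 6 (PR 33.8) and 11 (PR 49.0).
Interpolate: 6 + (41.17 − 33.8)/(49.0 − 33.8) × (11 − 6) = 8.4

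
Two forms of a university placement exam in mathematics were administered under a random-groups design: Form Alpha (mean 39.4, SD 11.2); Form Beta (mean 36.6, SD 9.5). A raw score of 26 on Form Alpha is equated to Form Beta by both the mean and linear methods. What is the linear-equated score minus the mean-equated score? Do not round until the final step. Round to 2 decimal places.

2.03

Mean-equated: 26 + (36.6 − 39.4) = 23.20
Linear-equated: (9.5/11.2)(26 − 39.4) + 36.6 = 25.234
Difference = 25.234 − 23.20 = 2.03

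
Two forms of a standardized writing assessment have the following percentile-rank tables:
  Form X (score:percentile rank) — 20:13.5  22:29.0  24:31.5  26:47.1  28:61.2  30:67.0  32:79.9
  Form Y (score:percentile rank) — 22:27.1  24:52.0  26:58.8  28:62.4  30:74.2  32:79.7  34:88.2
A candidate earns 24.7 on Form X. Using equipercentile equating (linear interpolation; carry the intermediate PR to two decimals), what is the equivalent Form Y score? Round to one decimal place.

22.8

PR of 24.7 on Form X: 31.5 + (24.7 − 24)/(26 − 24) × (47.1 − 31.5) = 36.96
On Form Y, PR 36.96 falls between score 22 (PR 27.1) and 24 (PR 52.0).
Interpolate: 22 + (36.96 − 27.1)/(52.0 − 27.1) × (24 − 22) = 22.8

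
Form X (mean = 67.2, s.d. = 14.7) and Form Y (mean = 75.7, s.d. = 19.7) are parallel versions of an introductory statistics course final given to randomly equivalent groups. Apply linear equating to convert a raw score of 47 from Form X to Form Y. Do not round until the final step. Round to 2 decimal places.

Linear equating: y = (SD_Y/SD_X)(x − M_X) + M_Y
y = (19.7/14.7)(47 − 67.2) + 75.7
y = 1.340136 × -20.2 + 75.7 = -27.0707 + 75.7 = 48.63

48.63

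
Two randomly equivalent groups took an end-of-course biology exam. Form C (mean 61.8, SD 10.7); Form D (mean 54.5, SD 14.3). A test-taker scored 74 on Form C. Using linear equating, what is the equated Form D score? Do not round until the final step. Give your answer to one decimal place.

70.8

Linear equating: y = (SD_Y/SD_X)(x − M_X) + M_Y
y = (14.3/10.7)(74 − 61.8) + 54.5
y = 1.336449 × 12.2 + 54.5 = 16.3047 + 54.5 = 70.8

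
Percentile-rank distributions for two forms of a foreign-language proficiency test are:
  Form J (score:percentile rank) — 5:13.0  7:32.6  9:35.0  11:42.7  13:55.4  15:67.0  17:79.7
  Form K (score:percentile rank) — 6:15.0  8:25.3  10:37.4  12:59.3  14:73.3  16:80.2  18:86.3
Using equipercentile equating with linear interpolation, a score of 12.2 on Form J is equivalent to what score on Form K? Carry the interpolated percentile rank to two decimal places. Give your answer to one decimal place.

PR of 12.2 on Form J: 42.7 + (12.2 − 11)/(13 − 11) × (55.4 − 42.7) = 50.32
On Form K, PR 50.32 falls between score 10 (PR 37.4) and 12 (PR 59.3).
Interpolate: 10 + (50.32 − 37.4)/(59.3 − 37.4) × (12 − 10) = 11.2

11.2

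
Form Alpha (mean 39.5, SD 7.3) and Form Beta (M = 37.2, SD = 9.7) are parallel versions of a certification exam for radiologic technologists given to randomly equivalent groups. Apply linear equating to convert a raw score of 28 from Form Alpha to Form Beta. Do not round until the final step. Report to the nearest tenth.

21.9

Linear equating: y = (SD_Y/SD_X)(x − M_X) + M_Y
y = (9.7/7.3)(28 − 39.5) + 37.2
y = 1.328767 × -11.5 + 37.2 = -15.2808 + 37.2 = 21.9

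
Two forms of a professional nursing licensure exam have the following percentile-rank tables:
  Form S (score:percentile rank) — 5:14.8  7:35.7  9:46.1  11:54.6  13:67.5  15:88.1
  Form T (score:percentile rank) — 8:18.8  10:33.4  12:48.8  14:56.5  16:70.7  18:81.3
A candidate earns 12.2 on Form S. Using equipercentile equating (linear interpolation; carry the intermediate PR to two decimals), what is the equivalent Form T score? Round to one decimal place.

14.8

PR of 12.2 on Form S: 54.6 + (12.2 − 11)/(13 − 11) × (67.5 − 54.6) = 62.34
On Form T, PR 62.34 falls between score 14 (PR 56.5) and 16 (PR 70.7).
Interpolate: 14 + (62.34 − 56.5)/(70.7 − 56.5) × (16 − 14) = 14.8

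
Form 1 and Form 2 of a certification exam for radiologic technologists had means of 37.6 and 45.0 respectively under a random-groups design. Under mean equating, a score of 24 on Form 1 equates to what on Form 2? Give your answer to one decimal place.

Mean equating: y = x + (M_Y − M_X) = 24 + (45.0 − 37.6) = 31.4

31.4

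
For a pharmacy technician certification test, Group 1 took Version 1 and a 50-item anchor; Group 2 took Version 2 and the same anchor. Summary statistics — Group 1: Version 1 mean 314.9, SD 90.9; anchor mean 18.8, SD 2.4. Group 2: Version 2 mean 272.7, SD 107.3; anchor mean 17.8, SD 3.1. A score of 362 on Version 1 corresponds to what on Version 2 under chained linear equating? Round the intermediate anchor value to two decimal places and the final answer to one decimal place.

350.2

Version 1 → anchor (Group 1): v = (2.4/90.9)(362 − 314.9) + 18.8 = 20.04
anchor → Version 2 (Group 2): y = (107.3/3.1)(20.04 − 17.8) + 272.7 = 350.2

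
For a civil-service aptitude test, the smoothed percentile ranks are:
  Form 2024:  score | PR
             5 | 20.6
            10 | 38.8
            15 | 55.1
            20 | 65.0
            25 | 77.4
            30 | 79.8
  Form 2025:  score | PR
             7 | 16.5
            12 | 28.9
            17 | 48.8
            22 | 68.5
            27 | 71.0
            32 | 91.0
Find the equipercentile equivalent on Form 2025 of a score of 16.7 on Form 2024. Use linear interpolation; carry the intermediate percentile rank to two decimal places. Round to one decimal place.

19.5

PR of 16.7 on Form 2024: 55.1 + (16.7 − 15)/(20 − 15) × (65.0 − 55.1) = 58.47
On Form 2025, PR 58.47 falls between score 17 (PR 48.8) and 22 (PR 68.5).
Interpolate: 17 + (58.47 − 48.8)/(68.5 − 48.8) × (22 − 17) = 19.5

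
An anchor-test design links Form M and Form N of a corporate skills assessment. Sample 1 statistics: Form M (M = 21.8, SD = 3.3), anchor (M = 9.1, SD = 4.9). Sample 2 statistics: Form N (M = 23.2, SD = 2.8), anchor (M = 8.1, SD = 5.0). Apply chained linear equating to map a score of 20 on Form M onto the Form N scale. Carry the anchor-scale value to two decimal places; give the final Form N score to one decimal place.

22.3

Form M → anchor (Sample 1): v = (4.9/3.3)(20 − 21.8) + 9.1 = 6.43
anchor → Form N (Sample 2): y = (2.8/5.0)(6.43 − 8.1) + 23.2 = 22.3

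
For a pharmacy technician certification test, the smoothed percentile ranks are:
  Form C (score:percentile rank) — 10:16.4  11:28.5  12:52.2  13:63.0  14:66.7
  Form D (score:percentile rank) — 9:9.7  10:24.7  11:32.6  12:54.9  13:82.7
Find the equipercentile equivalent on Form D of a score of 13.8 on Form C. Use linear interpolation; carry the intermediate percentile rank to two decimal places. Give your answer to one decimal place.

PR of 13.8 on Form C: 63.0 + (13.8 − 13)/(14 − 13) × (66.7 − 63.0) = 65.96
On Form D, PR 65.96 falls between score 12 (PR 54.9) and 13 (PR 82.7).
Interpolate: 12 + (65.96 − 54.9)/(82.7 − 54.9) × (13 − 12) = 12.4

12.4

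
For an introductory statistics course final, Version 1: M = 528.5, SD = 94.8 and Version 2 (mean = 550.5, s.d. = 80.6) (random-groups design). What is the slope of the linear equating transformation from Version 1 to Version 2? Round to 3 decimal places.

A = SD_Y / SD_X = 80.6 / 94.8 = 0.850

0.850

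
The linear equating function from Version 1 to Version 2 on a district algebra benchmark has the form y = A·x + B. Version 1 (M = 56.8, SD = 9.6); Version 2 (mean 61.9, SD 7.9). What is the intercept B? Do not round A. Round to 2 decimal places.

15.16

A = SD_Y / SD_X = 7.9 / 9.6 = 0.822917
B = M_Y − A·M_X = 61.9 − 0.822917 × 56.8 = 15.16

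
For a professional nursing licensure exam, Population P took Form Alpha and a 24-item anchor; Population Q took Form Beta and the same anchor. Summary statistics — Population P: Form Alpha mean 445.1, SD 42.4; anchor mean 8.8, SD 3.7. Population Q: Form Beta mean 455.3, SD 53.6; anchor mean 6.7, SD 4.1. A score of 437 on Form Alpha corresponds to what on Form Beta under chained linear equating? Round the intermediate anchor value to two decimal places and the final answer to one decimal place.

Form Alpha → anchor (Population P): v = (3.7/42.4)(437 − 445.1) + 8.8 = 8.09
anchor → Form Beta (Population Q): y = (53.6/4.1)(8.09 − 6.7) + 455.3 = 473.5

473.5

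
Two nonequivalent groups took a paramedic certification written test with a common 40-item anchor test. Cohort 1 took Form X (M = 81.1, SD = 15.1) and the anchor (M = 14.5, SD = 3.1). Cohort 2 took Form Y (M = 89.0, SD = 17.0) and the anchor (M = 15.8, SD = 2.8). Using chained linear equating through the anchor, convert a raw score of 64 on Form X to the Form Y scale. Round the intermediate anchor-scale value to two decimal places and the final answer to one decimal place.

Form X → anchor (Cohort 1): v = (3.1/15.1)(64 − 81.1) + 14.5 = 10.99
anchor → Form Y (Cohort 2): y = (17.0/2.8)(10.99 − 15.8) + 89.0 = 59.8

59.8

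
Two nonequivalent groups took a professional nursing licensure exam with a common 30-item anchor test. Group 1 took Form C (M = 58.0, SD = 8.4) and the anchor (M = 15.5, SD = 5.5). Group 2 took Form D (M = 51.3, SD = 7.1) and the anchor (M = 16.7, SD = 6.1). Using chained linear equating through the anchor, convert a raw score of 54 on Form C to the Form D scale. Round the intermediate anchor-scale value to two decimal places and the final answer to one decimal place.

46.9

Form C → anchor (Group 1): v = (5.5/8.4)(54 − 58.0) + 15.5 = 12.88
anchor → Form D (Group 2): y = (7.1/6.1)(12.88 − 16.7) + 51.3 = 46.9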